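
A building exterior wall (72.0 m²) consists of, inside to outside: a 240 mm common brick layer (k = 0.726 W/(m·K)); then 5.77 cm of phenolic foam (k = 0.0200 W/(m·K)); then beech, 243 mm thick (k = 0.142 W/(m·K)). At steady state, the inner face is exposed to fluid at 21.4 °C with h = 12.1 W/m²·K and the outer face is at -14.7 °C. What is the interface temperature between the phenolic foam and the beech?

T = -2.37 °C

Resistance network (inner→outer):
  R_conv,in = 1/(hA) = 1/(12.1·72.0) = 0.001148 K/W
  R_common brick = L/(kA) = 0.240/(0.726·72.0) = 0.004591 K/W
  R_phenolic foam = L/(kA) = 0.0577/(0.0200·72.0) = 0.04007 K/W
  R_beech = L/(kA) = 0.243/(0.142·72.0) = 0.02377 K/W
ΣR = 0.001148 + 0.004591 + 0.04007 + 0.02377 = 0.06958 K/W
Q = ΔT/ΣR = (21.4 °C − -14.7 °C)/0.06958 = 518.8 W
From the inner boundary to the phenolic foam/beech interface, ΣR_partial = 0.04581 K/W.
T_interface = T_in − Q·ΣR_partial = 21.4 °C − (518.8)(0.04581) = -2.37 °C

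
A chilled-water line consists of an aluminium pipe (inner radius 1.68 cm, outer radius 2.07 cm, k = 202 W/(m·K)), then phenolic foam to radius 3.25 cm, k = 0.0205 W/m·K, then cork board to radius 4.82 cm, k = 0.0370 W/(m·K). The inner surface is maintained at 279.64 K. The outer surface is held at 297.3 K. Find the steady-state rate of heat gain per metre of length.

Resistance network (inner→outer):
  R'_aluminium = ln(0.0207/0.0168)/(2πk) = 0.2088/(2π·202) = 1.645×10^-4 m·K/W
  R'_phenolic foam = ln(0.0325/0.0207)/(2πk) = 0.4511/(2π·0.0205) = 3.502 m·K/W
  R'_cork board = ln(0.0482/0.0325)/(2πk) = 0.3941/(2π·0.0370) = 1.695 m·K/W
ΣR = 1.645×10^-4 + 3.502 + 1.695 = 5.197 m·K/W
Q' = ΔT/ΣR = (279.64 K − 297.3 K)/5.197 = -3.40 W/m
(Negative Q' ⇒ heat flows inward; heat gain = 3.40 W/m.)

Q' = 3.40 W/m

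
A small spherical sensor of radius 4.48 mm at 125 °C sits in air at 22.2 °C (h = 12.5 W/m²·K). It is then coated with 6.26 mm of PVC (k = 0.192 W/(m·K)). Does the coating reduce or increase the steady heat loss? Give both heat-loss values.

increases: 0.324 → 0.942 W

Critical radius for a sphere: r_cr = 2k/h = 0.0307 m = 3.07 cm.
Outer radius after coating: r₂ = 0.00448 + 0.00626 = 0.01074 m.
Since r₁ < r_cr and r₂ ≤ r_cr, the coating moves toward the maximum at r_cr — heat loss rises.
Bare: R = 1/(4πr₁²h) = 317.2 K/W; Q = 102.8/317.2 = 0.324 W.
Coated: R = R_cond + R_conv = 109.1 K/W; Q = 102.8/109.1 = 0.942 W.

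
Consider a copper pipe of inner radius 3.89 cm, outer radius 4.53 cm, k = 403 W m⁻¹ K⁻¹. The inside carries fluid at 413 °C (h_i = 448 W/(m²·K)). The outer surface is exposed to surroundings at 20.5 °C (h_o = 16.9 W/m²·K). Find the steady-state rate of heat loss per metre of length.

Q' = 1810 W/m

Resistance network (inner→outer):
  R'_conv,in = 1/(2πr h) = 1/(2π·0.0389·448) = 0.009133 m·K/W
  R'_copper = ln(0.0453/0.0389)/(2πk) = 0.1523/(2π·403) = 6.015×10^-5 m·K/W
  R'_conv,out = 1/(2πr h) = 1/(2π·0.0453·16.9) = 0.2079 m·K/W
ΣR = 0.009133 + 6.015×10^-5 + 0.2079 = 0.2171 m·K/W
Q' = ΔT/ΣR = (413 °C − 20.5 °C)/0.2171 = 1810 W/m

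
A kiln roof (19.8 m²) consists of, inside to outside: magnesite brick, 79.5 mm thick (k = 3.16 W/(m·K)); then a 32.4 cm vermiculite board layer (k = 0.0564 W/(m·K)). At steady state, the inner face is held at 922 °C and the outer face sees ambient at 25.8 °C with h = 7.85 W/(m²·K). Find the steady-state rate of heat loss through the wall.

Q = 3.01 kW

Treat each layer as a resistance in series:
  R_magnesite brick = L/(kA) = 0.0795/(3.16·19.8) = 0.001271 K/W
  R_vermiculite board = L/(kA) = 0.324/(0.0564·19.8) = 0.2901 K/W
  R_conv,out = 1/(hA) = 1/(7.85·19.8) = 0.006434 K/W
ΣR = 0.001271 + 0.2901 + 0.006434 = 0.2978 K/W
Q = ΔT/ΣR = (922 °C − 25.8 °C)/0.2978 = 3010 W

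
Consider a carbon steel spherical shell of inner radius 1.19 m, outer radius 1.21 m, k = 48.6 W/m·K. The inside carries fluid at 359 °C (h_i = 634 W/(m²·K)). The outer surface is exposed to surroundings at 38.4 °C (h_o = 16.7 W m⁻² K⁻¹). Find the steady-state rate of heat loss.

Series thermal resistances, inner to outer:
  R_conv,in = 1/(4πr²h) = 1/(4π·1.19²·634) = 8.864×10^-5 K/W
  R_carbon steel = (1/1.19 − 1/1.21)/(4πk) = 0.01389/(4π·48.6) = 2.274×10^-5 K/W
  R_conv,out = 1/(4πr²h) = 1/(4π·1.21²·16.7) = 0.003255 K/W
ΣR = 8.864×10^-5 + 2.274×10^-5 + 0.003255 = 0.003366 K/W
Q = ΔT/ΣR = (359 °C − 38.4 °C)/0.003366 = 95200 W

Q = 95.2 kW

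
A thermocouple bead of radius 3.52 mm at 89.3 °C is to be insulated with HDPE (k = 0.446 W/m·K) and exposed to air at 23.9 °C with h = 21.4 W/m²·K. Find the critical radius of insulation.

For a sphere, r_cr = 2k_ins/h = 2·0.446/21.4 = 0.0417 m = 4.17 cm

r_cr = 4.17 cm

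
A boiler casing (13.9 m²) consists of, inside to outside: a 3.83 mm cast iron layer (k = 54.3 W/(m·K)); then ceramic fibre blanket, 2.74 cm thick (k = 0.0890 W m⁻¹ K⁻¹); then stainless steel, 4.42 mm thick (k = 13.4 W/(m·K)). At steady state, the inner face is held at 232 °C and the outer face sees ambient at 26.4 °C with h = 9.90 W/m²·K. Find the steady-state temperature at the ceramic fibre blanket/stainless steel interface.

T = 77.3 °C

Treat each layer as a resistance in series:
  R_cast iron = L/(kA) = 0.00383/(54.3·13.9) = 5.074×10^-6 K/W
  R_ceramic fibre blanket = L/(kA) = 0.0274/(0.0890·13.9) = 0.02215 K/W
  R_stainless steel = L/(kA) = 0.00442/(13.4·13.9) = 2.373×10^-5 K/W
  R_conv,out = 1/(hA) = 1/(9.90·13.9) = 0.007267 K/W
ΣR = 5.074×10^-6 + 0.02215 + 2.373×10^-5 + 0.007267 = 0.02945 K/W
Q = ΔT/ΣR = (232 °C − 26.4 °C)/0.02945 = 6981 W
From the inner boundary to the ceramic fibre blanket/stainless steel interface, ΣR_partial = 0.02216 K/W.
T_interface = T_in − Q·ΣR_partial = 232 °C − (6981)(0.02216) = 77.3 °C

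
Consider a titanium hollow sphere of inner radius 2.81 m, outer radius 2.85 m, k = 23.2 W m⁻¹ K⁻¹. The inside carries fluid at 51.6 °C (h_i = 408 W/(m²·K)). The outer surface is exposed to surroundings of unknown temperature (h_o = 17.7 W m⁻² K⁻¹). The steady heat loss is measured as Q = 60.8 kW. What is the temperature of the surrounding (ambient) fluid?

T_out = 15.4 °C

Series resistances:
  R_conv,in = 1/(4πr²h) = 1/(4π·2.81²·408) = 2.470×10^-5 K/W
  R_titanium = (1/2.81 − 1/2.85)/(4πk) = 0.004995/(4π·23.2) = 1.713×10^-5 K/W
  R_conv,out = 1/(4πr²h) = 1/(4π·2.85²·17.7) = 5.535×10^-4 K/W
ΣR = 5.953×10^-4 K/W
ΔT = Q·ΣR = 60800 × 5.953×10^-4 = 36.19 K
Heat flows outward, so T_out = T_in − ΔT = 51.6 − 36.19 = 15.4 °C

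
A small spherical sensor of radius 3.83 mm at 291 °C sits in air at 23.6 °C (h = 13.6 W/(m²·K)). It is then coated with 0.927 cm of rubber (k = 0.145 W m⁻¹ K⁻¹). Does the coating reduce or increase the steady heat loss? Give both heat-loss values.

Critical radius for a sphere: r_cr = 2k/h = 0.0213 m = 2.13 cm.
Outer radius after coating: r₂ = 0.00383 + 0.00927 = 0.01310 m.
Since r₁ < r_cr and r₂ ≤ r_cr, the coating moves toward the maximum at r_cr — heat loss rises.
Bare: R = 1/(4πr₁²h) = 398.9 K/W; Q = 267.4/398.9 = 0.670 W.
Coated: R = R_cond + R_conv = 135.5 K/W; Q = 267.4/135.5 = 1.97 W.

increases: 0.670 → 1.97 W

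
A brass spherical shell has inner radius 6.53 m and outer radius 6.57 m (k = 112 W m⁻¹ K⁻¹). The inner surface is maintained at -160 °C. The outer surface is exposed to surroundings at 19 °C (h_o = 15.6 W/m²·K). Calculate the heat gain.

Q = 1510 kW

Series thermal resistances, inner to outer:
  R_brass = (1/6.53 − 1/6.57)/(4πk) = 9.324×10^-4/(4π·112) = 6.625×10^-7 K/W
  R_conv,out = 1/(4πr²h) = 1/(4π·6.57²·15.6) = 1.182×10^-4 K/W
ΣR = 6.625×10^-7 + 1.182×10^-4 = 1.189×10^-4 K/W
Q = ΔT/ΣR = (-160 °C − 19 °C)/1.189×10^-4 = -1.51×10^6 W
(Negative Q ⇒ heat flows inward; heat gain = 1.51×10^6 W.)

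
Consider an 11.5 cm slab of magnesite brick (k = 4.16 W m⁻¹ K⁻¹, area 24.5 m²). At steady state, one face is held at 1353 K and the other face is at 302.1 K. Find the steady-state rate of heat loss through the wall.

Q = kA·ΔT/L = 4.16 × 24.5 × |1353 K − 302.1 K| / 0.115 = 9.31×10^5 W

Q = 9.31×10^5 W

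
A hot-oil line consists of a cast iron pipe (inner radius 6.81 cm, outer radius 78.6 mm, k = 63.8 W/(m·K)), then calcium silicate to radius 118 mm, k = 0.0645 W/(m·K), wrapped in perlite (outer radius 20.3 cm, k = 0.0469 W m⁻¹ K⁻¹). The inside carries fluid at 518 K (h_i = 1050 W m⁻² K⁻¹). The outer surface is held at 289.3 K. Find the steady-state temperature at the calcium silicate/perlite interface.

Treat each layer as a resistance in series:
  R'_conv,in = 1/(2πr h) = 1/(2π·0.0681·1050) = 0.002226 m·K/W
  R'_cast iron = ln(0.0786/0.0681)/(2πk) = 0.1434/(2π·63.8) = 3.577×10^-4 m·K/W
  R'_calcium silicate = ln(0.118/0.0786)/(2πk) = 0.4063/(2π·0.0645) = 1.003 m·K/W
  R'_perlite = ln(0.203/0.118)/(2πk) = 0.5425/(2π·0.0469) = 1.841 m·K/W
ΣR = 0.002226 + 3.577×10^-4 + 1.003 + 1.841 = 2.847 m·K/W
Q' = ΔT/ΣR = (518 K − 289.3 K)/2.847 = 80.33 W/m
From the inner boundary to the calcium silicate/perlite interface, ΣR_partial = 1.006 m·K/W.
T_interface = T_in − Q'·ΣR_partial = 518 K − (80.33)(1.006) = 437 K

T = 437 K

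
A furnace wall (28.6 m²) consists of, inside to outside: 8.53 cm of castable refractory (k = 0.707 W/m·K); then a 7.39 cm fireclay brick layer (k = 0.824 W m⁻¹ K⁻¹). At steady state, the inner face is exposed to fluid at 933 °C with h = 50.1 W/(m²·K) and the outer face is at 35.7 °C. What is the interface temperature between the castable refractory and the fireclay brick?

T = 385 °C

Resistance network (inner→outer):
  R_conv,in = 1/(hA) = 1/(50.1·28.6) = 6.979×10^-4 K/W
  R_castable refractory = L/(kA) = 0.0853/(0.707·28.6) = 0.004219 K/W
  R_fireclay brick = L/(kA) = 0.0739/(0.824·28.6) = 0.003136 K/W
ΣR = 6.979×10^-4 + 0.004219 + 0.003136 = 0.008053 K/W
Q = ΔT/ΣR = (933 °C − 35.7 °C)/0.008053 = 1.114×10^5 W
From the inner boundary to the castable refractory/fireclay brick interface, ΣR_partial = 0.004917 K/W.
T_interface = T_in − Q·ΣR_partial = 933 °C − (1.114×10^5)(0.004917) = 385 °C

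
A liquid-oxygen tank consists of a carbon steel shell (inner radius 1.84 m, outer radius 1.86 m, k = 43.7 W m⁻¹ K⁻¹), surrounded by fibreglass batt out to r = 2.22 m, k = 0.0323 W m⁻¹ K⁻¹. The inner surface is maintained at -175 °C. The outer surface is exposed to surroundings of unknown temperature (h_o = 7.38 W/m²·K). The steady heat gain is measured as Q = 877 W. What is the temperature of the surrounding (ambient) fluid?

Series resistances:
  R_carbon steel = (1/1.84 − 1/1.86)/(4πk) = 0.005844/(4π·43.7) = 1.064×10^-5 K/W
  R_fibreglass batt = (1/1.86 − 1/2.22)/(4πk) = 0.08718/(4π·0.0323) = 0.2148 K/W
  R_conv,out = 1/(4πr²h) = 1/(4π·2.22²·7.38) = 0.002188 K/W
ΣR = 0.2170 K/W
ΔT = Q·ΣR = 877 × 0.2170 = 190.3 K
Heat flows inward, so T_out = T_in + ΔT = -175 + 190.3 = 15.3 °C

T_out = 15.3 °C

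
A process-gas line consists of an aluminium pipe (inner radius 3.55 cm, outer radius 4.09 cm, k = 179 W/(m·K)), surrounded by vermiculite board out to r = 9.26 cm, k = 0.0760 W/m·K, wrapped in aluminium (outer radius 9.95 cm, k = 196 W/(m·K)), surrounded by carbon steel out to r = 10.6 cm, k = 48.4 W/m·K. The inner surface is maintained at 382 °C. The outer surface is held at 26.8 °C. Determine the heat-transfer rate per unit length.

Q' = 208 W/m

Resistance network (inner→outer):
  R'_aluminium = ln(0.0409/0.0355)/(2πk) = 0.1416/(2π·179) = 1.259×10^-4 m·K/W
  R'_vermiculite board = ln(0.0926/0.0409)/(2πk) = 0.8172/(2π·0.0760) = 1.711 m·K/W
  R'_aluminium = ln(0.0995/0.0926)/(2πk) = 0.07187/(2π·196) = 5.836×10^-5 m·K/W
  R'_carbon steel = ln(0.106/0.0995)/(2πk) = 0.06328/(2π·48.4) = 2.081×10^-4 m·K/W
ΣR = 1.259×10^-4 + 1.711 + 5.836×10^-5 + 2.081×10^-4 = 1.711 m·K/W
Q' = ΔT/ΣR = (382 °C − 26.8 °C)/1.711 = 208 W/m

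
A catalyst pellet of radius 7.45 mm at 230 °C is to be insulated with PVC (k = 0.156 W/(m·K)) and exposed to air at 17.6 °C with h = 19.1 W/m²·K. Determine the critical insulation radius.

r_cr = 1.63 cm

For a sphere, r_cr = 2k_ins/h = 2·0.156/19.1 = 0.0163 m = 1.63 cm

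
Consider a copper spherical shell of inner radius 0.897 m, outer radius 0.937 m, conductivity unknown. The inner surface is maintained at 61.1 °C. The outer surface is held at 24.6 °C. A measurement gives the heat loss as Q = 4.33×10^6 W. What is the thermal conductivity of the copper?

k = 449 W/m·K

ΣR = ΔT/Q = |61.1 − 24.6|/4.33×10^6 = 8.430×10^-6 K/W
(1/r₁−1/r₂)/(4πk) = 8.430×10^-6 ⇒ k = 0.04759/(4π·8.430×10^-6) = 449 W/m·K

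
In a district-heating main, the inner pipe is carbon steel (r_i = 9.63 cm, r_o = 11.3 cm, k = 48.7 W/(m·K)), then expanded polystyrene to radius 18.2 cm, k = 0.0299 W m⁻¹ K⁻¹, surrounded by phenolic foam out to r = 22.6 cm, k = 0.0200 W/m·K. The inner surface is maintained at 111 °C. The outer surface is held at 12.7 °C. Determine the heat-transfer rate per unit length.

Resistance network (inner→outer):
  R'_carbon steel = ln(0.113/0.0963)/(2πk) = 0.1599/(2π·48.7) = 5.226×10^-4 m·K/W
  R'_expanded polystyrene = ln(0.182/0.113)/(2πk) = 0.4766/(2π·0.0299) = 2.537 m·K/W
  R'_phenolic foam = ln(0.226/0.182)/(2πk) = 0.2165/(2π·0.0200) = 1.723 m·K/W
ΣR = 5.226×10^-4 + 2.537 + 1.723 = 4.261 m·K/W
Q' = ΔT/ΣR = (111 °C − 12.7 °C)/4.261 = 23.1 W/m

Q' = 23.1 W/m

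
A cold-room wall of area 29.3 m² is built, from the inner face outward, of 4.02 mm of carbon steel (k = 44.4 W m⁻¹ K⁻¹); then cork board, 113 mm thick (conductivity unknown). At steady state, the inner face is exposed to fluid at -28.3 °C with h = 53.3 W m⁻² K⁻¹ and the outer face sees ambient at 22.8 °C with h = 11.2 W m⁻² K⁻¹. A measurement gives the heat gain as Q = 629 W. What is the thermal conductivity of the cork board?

ΣR = ΔT/Q = |-28.3 − 22.8|/629 = 0.08124 K/W
Known resistances:
  R_conv,in = 1/(hA) = 1/(53.3·29.3) = 6.403×10^-4 K/W
  R_carbon steel = L/(kA) = 0.00402/(44.4·29.3) = 3.090×10^-6 K/W
  R_conv,out = 1/(hA) = 1/(11.2·29.3) = 0.003047 K/W
R_cork board = ΣR − ΣR_known = 0.08124 − 0.003690 = 0.07755 K/W
L/(kA) = 0.07755 ⇒ k = 0.113/(0.07755·29.3) = 0.0497 W/m·K

k = 0.0497 W/m·K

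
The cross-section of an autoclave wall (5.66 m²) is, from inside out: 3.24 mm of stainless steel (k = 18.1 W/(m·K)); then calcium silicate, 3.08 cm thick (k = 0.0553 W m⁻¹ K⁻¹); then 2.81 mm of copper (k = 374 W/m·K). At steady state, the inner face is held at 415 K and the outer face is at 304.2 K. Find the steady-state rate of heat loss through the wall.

Treat each layer as a resistance in series:
  R_stainless steel = L/(kA) = 0.00324/(18.1·5.66) = 3.163×10^-5 K/W
  R_calcium silicate = L/(kA) = 0.0308/(0.0553·5.66) = 0.09840 K/W
  R_copper = L/(kA) = 0.00281/(374·5.66) = 1.327×10^-6 K/W
ΣR = 3.163×10^-5 + 0.09840 + 1.327×10^-6 = 0.09843 K/W
Q = ΔT/ΣR = (415 K − 304.2 K)/0.09843 = 1130 W

Q = 1130 W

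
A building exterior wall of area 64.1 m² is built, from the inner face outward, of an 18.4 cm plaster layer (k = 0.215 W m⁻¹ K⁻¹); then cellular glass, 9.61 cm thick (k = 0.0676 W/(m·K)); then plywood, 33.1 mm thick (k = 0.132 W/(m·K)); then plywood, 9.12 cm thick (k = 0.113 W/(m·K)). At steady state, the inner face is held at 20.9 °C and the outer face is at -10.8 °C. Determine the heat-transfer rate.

Treat each layer as a resistance in series:
  R_plaster = L/(kA) = 0.184/(0.215·64.1) = 0.01335 K/W
  R_cellular glass = L/(kA) = 0.0961/(0.0676·64.1) = 0.02218 K/W
  R_plywood = L/(kA) = 0.0331/(0.132·64.1) = 0.003912 K/W
  R_plywood = L/(kA) = 0.0912/(0.113·64.1) = 0.01259 K/W
ΣR = 0.01335 + 0.02218 + 0.003912 + 0.01259 = 0.05203 K/W
Q = ΔT/ΣR = (20.9 °C − -10.8 °C)/0.05203 = 609 W

Q = 609 W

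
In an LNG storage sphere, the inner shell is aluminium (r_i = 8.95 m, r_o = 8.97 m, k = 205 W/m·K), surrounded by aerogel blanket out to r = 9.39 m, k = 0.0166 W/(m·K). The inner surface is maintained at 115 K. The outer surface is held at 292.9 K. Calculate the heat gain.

Series thermal resistances, inner to outer:
  R_aluminium = (1/8.95 − 1/8.97)/(4πk) = 2.491×10^-4/(4π·205) = 9.671×10^-8 K/W
  R_aerogel blanket = (1/8.97 − 1/9.39)/(4πk) = 0.004986/(4π·0.0166) = 0.02390 K/W
ΣR = 9.671×10^-8 + 0.02390 = 0.02390 K/W
Q = ΔT/ΣR = (115 K − 292.9 K)/0.02390 = -7440 W
(Negative Q ⇒ heat flows inward; heat gain = 7440 W.)

Q = 7440 W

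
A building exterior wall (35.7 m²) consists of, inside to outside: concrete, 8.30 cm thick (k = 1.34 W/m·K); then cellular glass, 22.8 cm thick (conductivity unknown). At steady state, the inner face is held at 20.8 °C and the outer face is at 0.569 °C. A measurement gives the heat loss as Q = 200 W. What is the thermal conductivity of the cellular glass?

k = 0.0642 W/m·K

ΣR = ΔT/Q = |20.8 − 0.569|/200 = 0.1012 K/W
Known resistances:
  R_concrete = L/(kA) = 0.0830/(1.34·35.7) = 0.001735 K/W
R_cellular glass = ΣR − ΣR_known = 0.1012 − 0.001735 = 0.09946 K/W
L/(kA) = 0.09946 ⇒ k = 0.228/(0.09946·35.7) = 0.0642 W/m·K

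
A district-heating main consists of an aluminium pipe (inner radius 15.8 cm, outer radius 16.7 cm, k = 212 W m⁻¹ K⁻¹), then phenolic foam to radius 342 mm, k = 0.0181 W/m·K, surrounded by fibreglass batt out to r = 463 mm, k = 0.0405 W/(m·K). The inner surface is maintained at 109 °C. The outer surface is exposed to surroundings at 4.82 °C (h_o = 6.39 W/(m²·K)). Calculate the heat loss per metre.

Treat each layer as a resistance in series:
  R'_aluminium = ln(0.167/0.158)/(2πk) = 0.05540/(2π·212) = 4.159×10^-5 m·K/W
  R'_phenolic foam = ln(0.342/0.167)/(2πk) = 0.7168/(2π·0.0181) = 6.303 m·K/W
  R'_fibreglass batt = ln(0.463/0.342)/(2πk) = 0.3029/(2π·0.0405) = 1.190 m·K/W
  R'_conv,out = 1/(2πr h) = 1/(2π·0.463·6.39) = 0.05379 m·K/W
ΣR = 4.159×10^-5 + 6.303 + 1.190 + 0.05379 = 7.547 m·K/W
Q' = ΔT/ΣR = (109 °C − 4.82 °C)/7.547 = 13.8 W/m

Q' = 13.8 W/m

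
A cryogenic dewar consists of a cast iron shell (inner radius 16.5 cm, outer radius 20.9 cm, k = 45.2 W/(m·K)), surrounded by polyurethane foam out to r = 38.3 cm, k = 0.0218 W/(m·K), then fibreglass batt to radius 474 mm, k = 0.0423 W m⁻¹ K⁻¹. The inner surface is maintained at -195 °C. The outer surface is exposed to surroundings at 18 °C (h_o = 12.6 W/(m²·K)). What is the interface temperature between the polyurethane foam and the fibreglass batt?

T = -5.2 °C

Treat each layer as a resistance in series:
  R_cast iron = (1/0.165 − 1/0.209)/(4πk) = 1.276/(4π·45.2) = 0.002246 K/W
  R_polyurethane foam = (1/0.209 − 1/0.383)/(4πk) = 2.174/(4π·0.0218) = 7.935 K/W
  R_fibreglass batt = (1/0.383 − 1/0.474)/(4πk) = 0.5013/(4π·0.0423) = 0.9430 K/W
  R_conv,out = 1/(4πr²h) = 1/(4π·0.474²·12.6) = 0.02811 K/W
ΣR = 0.002246 + 7.935 + 0.9430 + 0.02811 = 8.908 K/W
Q = ΔT/ΣR = (-195 °C − 18 °C)/8.908 = -23.91 W
From the inner boundary to the polyurethane foam/fibreglass batt interface, ΣR_partial = 7.937 K/W.
T_interface = T_in − Q·ΣR_partial = -195 °C − (-23.91)(7.937) = -5.2 °C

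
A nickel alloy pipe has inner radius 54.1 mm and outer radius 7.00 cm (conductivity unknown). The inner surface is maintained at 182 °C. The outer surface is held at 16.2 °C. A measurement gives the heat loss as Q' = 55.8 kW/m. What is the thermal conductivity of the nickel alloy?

ΣR = ΔT/Q' = |182 − 16.2|/55800 = 0.002971 m·K/W
ln(r₂/r₁)/(2πk) = 0.002971 ⇒ k = 0.2577/(2π·0.002971) = 13.8 W/m·K

k = 13.8 W/m·K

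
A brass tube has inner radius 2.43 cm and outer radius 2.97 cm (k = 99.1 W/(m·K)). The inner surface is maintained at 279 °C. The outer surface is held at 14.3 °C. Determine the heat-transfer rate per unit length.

Q' = 2πk·ΔT/ln(r₂/r₁) = 2π × 99.1 × 264.7 / ln(0.0297/0.0243) = 8.21×10^5 W/m

Q' = 8.21×10^5 W/m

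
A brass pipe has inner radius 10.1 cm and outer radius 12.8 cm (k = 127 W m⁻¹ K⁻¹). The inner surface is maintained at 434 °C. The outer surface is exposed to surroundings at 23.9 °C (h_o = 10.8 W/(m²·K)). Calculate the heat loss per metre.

Q' = 3550 W/m

Resistance network (inner→outer):
  R'_brass = ln(0.128/0.101)/(2πk) = 0.2369/(2π·127) = 2.969×10^-4 m·K/W
  R'_conv,out = 1/(2πr h) = 1/(2π·0.128·10.8) = 0.1151 m·K/W
ΣR = 2.969×10^-4 + 0.1151 = 0.1154 m·K/W
Q' = ΔT/ΣR = (434 °C − 23.9 °C)/0.1154 = 3550 W/m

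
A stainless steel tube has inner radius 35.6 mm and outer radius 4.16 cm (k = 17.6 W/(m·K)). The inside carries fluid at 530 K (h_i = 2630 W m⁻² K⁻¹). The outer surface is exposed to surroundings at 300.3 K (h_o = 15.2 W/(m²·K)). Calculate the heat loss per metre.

Q' = 901 W/m

Treat each layer as a resistance in series:
  R'_conv,in = 1/(2πr h) = 1/(2π·0.0356·2630) = 0.001700 m·K/W
  R'_stainless steel = ln(0.0416/0.0356)/(2πk) = 0.1558/(2π·17.6) = 0.001408 m·K/W
  R'_conv,out = 1/(2πr h) = 1/(2π·0.0416·15.2) = 0.2517 m·K/W
ΣR = 0.001700 + 0.001408 + 0.2517 = 0.2548 m·K/W
Q' = ΔT/ΣR = (530 K − 300.3 K)/0.2548 = 901 W/m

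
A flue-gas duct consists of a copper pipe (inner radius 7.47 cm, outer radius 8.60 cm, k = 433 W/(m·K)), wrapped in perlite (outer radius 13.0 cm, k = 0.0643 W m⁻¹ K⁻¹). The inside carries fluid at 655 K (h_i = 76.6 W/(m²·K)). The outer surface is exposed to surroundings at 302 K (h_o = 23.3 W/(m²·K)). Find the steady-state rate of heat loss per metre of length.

Series thermal resistances, inner to outer:
  R'_conv,in = 1/(2πr h) = 1/(2π·0.0747·76.6) = 0.02781 m·K/W
  R'_copper = ln(0.0860/0.0747)/(2πk) = 0.1409/(2π·433) = 5.178×10^-5 m·K/W
  R'_perlite = ln(0.130/0.0860)/(2πk) = 0.4132/(2π·0.0643) = 1.023 m·K/W
  R'_conv,out = 1/(2πr h) = 1/(2π·0.130·23.3) = 0.05254 m·K/W
ΣR = 0.02781 + 5.178×10^-5 + 1.023 + 0.05254 = 1.103 m·K/W
Q' = ΔT/ΣR = (655 K − 302 K)/1.103 = 320 W/m

Q' = 320 W/m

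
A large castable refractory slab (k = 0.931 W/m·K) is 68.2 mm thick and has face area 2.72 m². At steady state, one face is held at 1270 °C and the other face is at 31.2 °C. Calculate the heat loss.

Q = 46.0 kW

Q = kA·ΔT/L = 0.931 × 2.72 × |1270 °C − 31.2 °C| / 0.0682 = 46000 W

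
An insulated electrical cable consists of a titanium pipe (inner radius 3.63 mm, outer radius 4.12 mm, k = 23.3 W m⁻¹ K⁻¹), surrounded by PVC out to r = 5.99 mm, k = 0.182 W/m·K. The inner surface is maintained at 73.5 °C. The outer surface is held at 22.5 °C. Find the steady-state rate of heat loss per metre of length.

Q' = 155 W/m

Treat each layer as a resistance in series:
  R'_titanium = ln(0.00412/0.00363)/(2πk) = 0.1266/(2π·23.3) = 8.649×10^-4 m·K/W
  R'_PVC = ln(0.00599/0.00412)/(2πk) = 0.3742/(2π·0.182) = 0.3273 m·K/W
ΣR = 8.649×10^-4 + 0.3273 = 0.3282 m·K/W
Q' = ΔT/ΣR = (73.5 °C − 22.5 °C)/0.3282 = 155 W/m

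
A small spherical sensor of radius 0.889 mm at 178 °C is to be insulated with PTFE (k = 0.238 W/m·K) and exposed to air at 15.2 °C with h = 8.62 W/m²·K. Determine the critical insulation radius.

r_cr = 5.52 cm

For a sphere, r_cr = 2k_ins/h = 2·0.238/8.62 = 0.0552 m = 5.52 cm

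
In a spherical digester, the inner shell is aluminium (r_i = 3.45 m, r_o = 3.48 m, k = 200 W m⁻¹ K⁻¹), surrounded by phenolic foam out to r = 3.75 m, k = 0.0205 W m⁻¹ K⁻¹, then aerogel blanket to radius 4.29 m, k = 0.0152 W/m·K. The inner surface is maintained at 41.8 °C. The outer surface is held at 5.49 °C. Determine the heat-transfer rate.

Resistance network (inner→outer):
  R_aluminium = (1/3.45 − 1/3.48)/(4πk) = 0.002499/(4π·200) = 9.942×10^-7 K/W
  R_phenolic foam = (1/3.48 − 1/3.75)/(4πk) = 0.02069/(4π·0.0205) = 0.08031 K/W
  R_aerogel blanket = (1/3.75 − 1/4.29)/(4πk) = 0.03357/(4π·0.0152) = 0.1757 K/W
ΣR = 9.942×10^-7 + 0.08031 + 0.1757 = 0.2560 K/W
Q = ΔT/ΣR = (41.8 °C − 5.49 °C)/0.2560 = 142 W

Q = 142 W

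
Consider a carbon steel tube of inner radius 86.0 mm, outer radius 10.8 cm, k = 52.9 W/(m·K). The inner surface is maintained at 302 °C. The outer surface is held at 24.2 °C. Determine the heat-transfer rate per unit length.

Q' = 405 kW/m

Q' = 2πk·ΔT/ln(r₂/r₁) = 2π × 52.9 × 277.8 / ln(0.108/0.0860) = 4.05×10^5 W/m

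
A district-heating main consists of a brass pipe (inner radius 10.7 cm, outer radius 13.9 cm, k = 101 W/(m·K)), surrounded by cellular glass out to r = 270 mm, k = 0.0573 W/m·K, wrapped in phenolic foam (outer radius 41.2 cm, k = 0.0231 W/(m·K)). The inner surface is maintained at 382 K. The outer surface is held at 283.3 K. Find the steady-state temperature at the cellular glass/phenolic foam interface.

Resistance network (inner→outer):
  R'_brass = ln(0.139/0.107)/(2πk) = 0.2616/(2π·101) = 4.123×10^-4 m·K/W
  R'_cellular glass = ln(0.270/0.139)/(2πk) = 0.6639/(2π·0.0573) = 1.844 m·K/W
  R'_phenolic foam = ln(0.412/0.270)/(2πk) = 0.4226/(2π·0.0231) = 2.912 m·K/W
ΣR = 4.123×10^-4 + 1.844 + 2.912 = 4.756 m·K/W
Q' = ΔT/ΣR = (382 K − 283.3 K)/4.756 = 20.75 W/m
From the inner boundary to the cellular glass/phenolic foam interface, ΣR_partial = 1.844 m·K/W.
T_interface = T_in − Q'·ΣR_partial = 382 K − (20.75)(1.844) = 343.7 K

T = 343.7 K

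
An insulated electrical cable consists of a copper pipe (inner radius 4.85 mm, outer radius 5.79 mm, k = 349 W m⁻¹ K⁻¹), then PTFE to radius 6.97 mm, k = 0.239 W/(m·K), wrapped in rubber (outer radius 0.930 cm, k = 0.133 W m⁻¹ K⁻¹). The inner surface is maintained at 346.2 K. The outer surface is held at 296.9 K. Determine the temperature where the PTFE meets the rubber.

T = 333.2 K

Series thermal resistances, inner to outer:
  R'_copper = ln(0.00579/0.00485)/(2πk) = 0.1772/(2π·349) = 8.079×10^-5 m·K/W
  R'_PTFE = ln(0.00697/0.00579)/(2πk) = 0.1855/(2π·0.239) = 0.1235 m·K/W
  R'_rubber = ln(0.00930/0.00697)/(2πk) = 0.2884/(2π·0.133) = 0.3451 m·K/W
ΣR = 8.079×10^-5 + 0.1235 + 0.3451 = 0.4687 m·K/W
Q' = ΔT/ΣR = (346.2 K − 296.9 K)/0.4687 = 105.2 W/m
From the inner boundary to the PTFE/rubber interface, ΣR_partial = 0.1236 m·K/W.
T_interface = T_in − Q'·ΣR_partial = 346.2 K − (105.2)(0.1236) = 333.2 K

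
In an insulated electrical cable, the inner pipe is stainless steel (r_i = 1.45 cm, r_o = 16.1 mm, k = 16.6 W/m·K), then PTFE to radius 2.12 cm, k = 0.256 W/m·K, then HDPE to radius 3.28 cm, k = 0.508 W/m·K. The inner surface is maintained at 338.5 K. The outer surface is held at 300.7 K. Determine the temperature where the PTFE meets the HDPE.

T = 317.4 K

Treat each layer as a resistance in series:
  R'_stainless steel = ln(0.0161/0.0145)/(2πk) = 0.1047/(2π·16.6) = 0.001004 m·K/W
  R'_PTFE = ln(0.0212/0.0161)/(2πk) = 0.2752/(2π·0.256) = 0.1711 m·K/W
  R'_HDPE = ln(0.0328/0.0212)/(2πk) = 0.4364/(2π·0.508) = 0.1367 m·K/W
ΣR = 0.001004 + 0.1711 + 0.1367 = 0.3088 m·K/W
Q' = ΔT/ΣR = (338.5 K − 300.7 K)/0.3088 = 122.4 W/m
From the inner boundary to the PTFE/HDPE interface, ΣR_partial = 0.1721 m·K/W.
T_interface = T_in − Q'·ΣR_partial = 338.5 K − (122.4)(0.1721) = 317.4 K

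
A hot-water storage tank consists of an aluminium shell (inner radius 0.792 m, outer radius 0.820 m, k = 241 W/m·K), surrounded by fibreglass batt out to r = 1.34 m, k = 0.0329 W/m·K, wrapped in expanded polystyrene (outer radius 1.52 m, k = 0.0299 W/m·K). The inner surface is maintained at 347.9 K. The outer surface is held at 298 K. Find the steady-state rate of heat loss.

Q = 36.2 W

Resistance network (inner→outer):
  R_aluminium = (1/0.792 − 1/0.820)/(4πk) = 0.04311/(4π·241) = 1.424×10^-5 K/W
  R_fibreglass batt = (1/0.820 − 1/1.34)/(4πk) = 0.4732/(4π·0.0329) = 1.145 K/W
  R_expanded polystyrene = (1/1.34 − 1/1.52)/(4πk) = 0.08837/(4π·0.0299) = 0.2352 K/W
ΣR = 1.424×10^-5 + 1.145 + 0.2352 = 1.380 K/W
Q = ΔT/ΣR = (347.9 K − 298 K)/1.380 = 36.2 W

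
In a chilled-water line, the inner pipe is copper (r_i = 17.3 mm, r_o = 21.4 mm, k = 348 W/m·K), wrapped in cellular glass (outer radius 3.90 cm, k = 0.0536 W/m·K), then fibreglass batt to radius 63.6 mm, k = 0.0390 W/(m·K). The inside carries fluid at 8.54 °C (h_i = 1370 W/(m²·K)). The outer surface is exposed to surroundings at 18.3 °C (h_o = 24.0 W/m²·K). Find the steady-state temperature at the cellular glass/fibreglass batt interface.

Resistance network (inner→outer):
  R'_conv,in = 1/(2πr h) = 1/(2π·0.0173·1370) = 0.006715 m·K/W
  R'_copper = ln(0.0214/0.0173)/(2πk) = 0.2127/(2π·348) = 9.727×10^-5 m·K/W
  R'_cellular glass = ln(0.0390/0.0214)/(2πk) = 0.6002/(2π·0.0536) = 1.782 m·K/W
  R'_fibreglass batt = ln(0.0636/0.0390)/(2πk) = 0.4891/(2π·0.0390) = 1.996 m·K/W
  R'_conv,out = 1/(2πr h) = 1/(2π·0.0636·24.0) = 0.1043 m·K/W
ΣR = 0.006715 + 9.727×10^-5 + 1.782 + 1.996 + 0.1043 = 3.889 m·K/W
Q' = ΔT/ΣR = (8.54 °C − 18.3 °C)/3.889 = -2.510 W/m
From the inner boundary to the cellular glass/fibreglass batt interface, ΣR_partial = 1.789 m·K/W.
T_interface = T_in − Q'·ΣR_partial = 8.54 °C − (-2.510)(1.789) = 13.0 °C

T = 13.0 °C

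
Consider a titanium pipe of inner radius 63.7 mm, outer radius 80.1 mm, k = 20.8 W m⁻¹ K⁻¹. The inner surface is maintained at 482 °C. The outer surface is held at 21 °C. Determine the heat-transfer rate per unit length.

Q' = 263 kW/m

Q' = 2πk·ΔT/ln(r₂/r₁) = 2π × 20.8 × 461 / ln(0.0801/0.0637) = 2.63×10^5 W/m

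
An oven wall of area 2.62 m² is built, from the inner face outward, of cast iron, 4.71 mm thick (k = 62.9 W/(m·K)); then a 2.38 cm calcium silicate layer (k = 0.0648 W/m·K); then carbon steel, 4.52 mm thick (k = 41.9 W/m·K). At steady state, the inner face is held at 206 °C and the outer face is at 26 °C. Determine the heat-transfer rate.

Q = 1280 W

Series thermal resistances, inner to outer:
  R_cast iron = L/(kA) = 0.00471/(62.9·2.62) = 2.858×10^-5 K/W
  R_calcium silicate = L/(kA) = 0.0238/(0.0648·2.62) = 0.1402 K/W
  R_carbon steel = L/(kA) = 0.00452/(41.9·2.62) = 4.117×10^-5 K/W
ΣR = 2.858×10^-5 + 0.1402 + 4.117×10^-5 = 0.1403 K/W
Q = ΔT/ΣR = (206 °C − 26 °C)/0.1403 = 1280 W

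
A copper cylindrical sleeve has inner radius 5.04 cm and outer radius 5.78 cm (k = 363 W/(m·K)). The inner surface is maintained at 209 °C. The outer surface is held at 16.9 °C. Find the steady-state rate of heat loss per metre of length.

Q' = 3200 kW/m

Q' = 2πk·ΔT/ln(r₂/r₁) = 2π × 363 × 192.1 / ln(0.0578/0.0504) = 3.20×10^6 W/m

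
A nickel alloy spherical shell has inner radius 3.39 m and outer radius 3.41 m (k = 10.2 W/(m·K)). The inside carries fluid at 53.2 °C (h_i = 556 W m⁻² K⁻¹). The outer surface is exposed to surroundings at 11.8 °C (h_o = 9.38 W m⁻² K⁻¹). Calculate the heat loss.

Series thermal resistances, inner to outer:
  R_conv,in = 1/(4πr²h) = 1/(4π·3.39²·556) = 1.245×10^-5 K/W
  R_nickel alloy = (1/3.39 − 1/3.41)/(4πk) = 0.001730/(4π·10.2) = 1.350×10^-5 K/W
  R_conv,out = 1/(4πr²h) = 1/(4π·3.41²·9.38) = 7.296×10^-4 K/W
ΣR = 1.245×10^-5 + 1.350×10^-5 + 7.296×10^-4 = 7.555×10^-4 K/W
Q = ΔT/ΣR = (53.2 °C − 11.8 °C)/7.555×10^-4 = 54800 W

Q = 54800 W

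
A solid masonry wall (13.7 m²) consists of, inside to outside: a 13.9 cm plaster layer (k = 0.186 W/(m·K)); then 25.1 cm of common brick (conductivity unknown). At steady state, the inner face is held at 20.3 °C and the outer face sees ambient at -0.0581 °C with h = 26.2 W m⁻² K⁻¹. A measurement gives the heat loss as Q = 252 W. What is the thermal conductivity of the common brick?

ΣR = ΔT/Q = |20.3 − -0.0581|/252 = 0.08079 K/W
Known resistances:
  R_plaster = L/(kA) = 0.139/(0.186·13.7) = 0.05455 K/W
  R_conv,out = 1/(hA) = 1/(26.2·13.7) = 0.002786 K/W
R_common brick = ΣR − ΣR_known = 0.08079 − 0.05734 = 0.02345 K/W
L/(kA) = 0.02345 ⇒ k = 0.251/(0.02345·13.7) = 0.781 W/m·K

k = 0.781 W/m·K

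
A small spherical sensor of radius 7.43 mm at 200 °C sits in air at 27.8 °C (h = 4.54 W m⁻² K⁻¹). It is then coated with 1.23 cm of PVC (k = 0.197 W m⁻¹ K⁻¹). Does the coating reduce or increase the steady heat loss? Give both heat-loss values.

Critical radius for a sphere: r_cr = 2k/h = 0.0868 m = 8.68 cm.
Outer radius after coating: r₂ = 0.00743 + 0.0123 = 0.01973 m.
Since r₁ < r_cr and r₂ ≤ r_cr, the coating moves toward the maximum at r_cr — heat loss rises.
Bare: R = 1/(4πr₁²h) = 317.5 K/W; Q = 172.2/317.5 = 0.542 W.
Coated: R = R_cond + R_conv = 78.92 K/W; Q = 172.2/78.92 = 2.18 W.

increases: 0.542 → 2.18 W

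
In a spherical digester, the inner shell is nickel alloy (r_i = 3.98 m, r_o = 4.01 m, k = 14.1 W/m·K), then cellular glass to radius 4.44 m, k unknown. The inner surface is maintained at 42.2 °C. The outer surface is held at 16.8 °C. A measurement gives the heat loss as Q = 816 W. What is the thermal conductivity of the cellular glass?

ΣR = ΔT/Q = |42.2 − 16.8|/816 = 0.03113 K/W
Known resistances:
  R_nickel alloy = (1/3.98 − 1/4.01)/(4πk) = 0.001880/(4π·14.1) = 1.061×10^-5 K/W
R_cellular glass = ΣR − ΣR_known = 0.03113 − 1.061×10^-5 = 0.03112 K/W
(1/r₁−1/r₂)/(4πk) = 0.03112 ⇒ k = 0.02415/(4π·0.03112) = 0.0618 W/m·K

k = 0.0618 W/m·K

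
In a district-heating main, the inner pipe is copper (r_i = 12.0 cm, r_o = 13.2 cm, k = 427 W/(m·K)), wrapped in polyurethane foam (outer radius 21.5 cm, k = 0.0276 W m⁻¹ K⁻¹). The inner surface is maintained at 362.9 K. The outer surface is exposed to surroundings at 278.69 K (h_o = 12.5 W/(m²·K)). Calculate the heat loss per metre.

Series thermal resistances, inner to outer:
  R'_copper = ln(0.132/0.120)/(2πk) = 0.09531/(2π·427) = 3.552×10^-5 m·K/W
  R'_polyurethane foam = ln(0.215/0.132)/(2πk) = 0.4878/(2π·0.0276) = 2.813 m·K/W
  R'_conv,out = 1/(2πr h) = 1/(2π·0.215·12.5) = 0.05922 m·K/W
ΣR = 3.552×10^-5 + 2.813 + 0.05922 = 2.872 m·K/W
Q' = ΔT/ΣR = (362.9 K − 278.69 K)/2.872 = 29.3 W/m

Q' = 29.3 W/m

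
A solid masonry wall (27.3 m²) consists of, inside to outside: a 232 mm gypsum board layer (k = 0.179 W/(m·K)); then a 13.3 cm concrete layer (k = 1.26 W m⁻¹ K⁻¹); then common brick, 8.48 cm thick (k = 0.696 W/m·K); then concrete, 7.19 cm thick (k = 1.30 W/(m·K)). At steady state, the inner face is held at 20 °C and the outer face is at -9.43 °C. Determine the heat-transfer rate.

Resistance network (inner→outer):
  R_gypsum board = L/(kA) = 0.232/(0.179·27.3) = 0.04748 K/W
  R_concrete = L/(kA) = 0.133/(1.26·27.3) = 0.003867 K/W
  R_common brick = L/(kA) = 0.0848/(0.696·27.3) = 0.004463 K/W
  R_concrete = L/(kA) = 0.0719/(1.30·27.3) = 0.002026 K/W
ΣR = 0.04748 + 0.003867 + 0.004463 + 0.002026 = 0.05784 K/W
Q = ΔT/ΣR = (20 °C − -9.43 °C)/0.05784 = 509 W

Q = 509 W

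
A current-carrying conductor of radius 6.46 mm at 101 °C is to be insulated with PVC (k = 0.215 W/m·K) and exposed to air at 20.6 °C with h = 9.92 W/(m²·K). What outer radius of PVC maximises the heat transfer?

r_cr = 2.17 cm

For a cylinder, r_cr = k_ins/h = 0.215/9.92 = 0.0217 m = 2.17 cm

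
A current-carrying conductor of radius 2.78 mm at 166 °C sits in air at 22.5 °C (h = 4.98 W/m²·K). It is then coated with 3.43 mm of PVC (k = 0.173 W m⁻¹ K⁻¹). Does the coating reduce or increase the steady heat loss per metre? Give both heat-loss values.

increases: 12.5 → 24.4 W/m

Critical radius for a cylinder: r_cr = k/h = 0.0347 m = 3.47 cm.
Outer radius after coating: r₂ = 0.00278 + 0.00343 = 0.00621 m.
Since r₁ < r_cr and r₂ ≤ r_cr, the coating moves toward the maximum at r_cr — heat loss rises.
Bare: R = 1/(2πr₁h) = 11.50 m·K/W; Q = 143.5/11.50 = 12.5 W/m.
Coated: R = R_cond + R_conv = 5.886 m·K/W; Q = 143.5/5.886 = 24.4 W/m.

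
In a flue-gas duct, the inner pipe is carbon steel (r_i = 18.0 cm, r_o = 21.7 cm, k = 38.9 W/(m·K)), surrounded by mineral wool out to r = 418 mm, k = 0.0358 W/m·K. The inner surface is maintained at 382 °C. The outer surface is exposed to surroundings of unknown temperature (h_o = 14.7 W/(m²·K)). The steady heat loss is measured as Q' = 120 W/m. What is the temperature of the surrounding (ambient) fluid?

T_out = 29.1 °C

Series resistances:
  R'_carbon steel = ln(0.217/0.180)/(2πk) = 0.1869/(2π·38.9) = 7.648×10^-4 m·K/W
  R'_mineral wool = ln(0.418/0.217)/(2πk) = 0.6556/(2π·0.0358) = 2.915 m·K/W
  R'_conv,out = 1/(2πr h) = 1/(2π·0.418·14.7) = 0.02590 m·K/W
ΣR = 2.941 m·K/W
ΔT = Q'·ΣR = 120 × 2.941 = 352.9 K
Heat flows outward, so T_out = T_in − ΔT = 382 − 352.9 = 29.1 °C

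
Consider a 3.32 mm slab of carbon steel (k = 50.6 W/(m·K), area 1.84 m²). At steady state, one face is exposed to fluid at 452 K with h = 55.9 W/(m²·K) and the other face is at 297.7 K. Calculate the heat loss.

Q = 15.8 kW

Treat each layer as a resistance in series:
  R_conv,in = 1/(hA) = 1/(55.9·1.84) = 0.009722 K/W
  R_carbon steel = L/(kA) = 0.00332/(50.6·1.84) = 3.566×10^-5 K/W
ΣR = 0.009722 + 3.566×10^-5 = 0.009758 K/W
Q = ΔT/ΣR = (452 K − 297.7 K)/0.009758 = 15800 W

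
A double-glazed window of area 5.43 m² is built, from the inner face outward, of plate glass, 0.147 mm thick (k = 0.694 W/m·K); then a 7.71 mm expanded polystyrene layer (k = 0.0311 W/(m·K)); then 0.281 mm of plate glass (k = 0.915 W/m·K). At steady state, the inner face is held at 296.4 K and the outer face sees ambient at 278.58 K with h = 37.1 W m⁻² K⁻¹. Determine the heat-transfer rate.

Q = 351 W

Series thermal resistances, inner to outer:
  R_plate glass = L/(kA) = 1.47×10^-4/(0.694·5.43) = 3.901×10^-5 K/W
  R_expanded polystyrene = L/(kA) = 0.00771/(0.0311·5.43) = 0.04566 K/W
  R_plate glass = L/(kA) = 2.81×10^-4/(0.915·5.43) = 5.656×10^-5 K/W
  R_conv,out = 1/(hA) = 1/(37.1·5.43) = 0.004964 K/W
ΣR = 3.901×10^-5 + 0.04566 + 5.656×10^-5 + 0.004964 = 0.05072 K/W
Q = ΔT/ΣR = (296.4 K − 278.58 K)/0.05072 = 351 W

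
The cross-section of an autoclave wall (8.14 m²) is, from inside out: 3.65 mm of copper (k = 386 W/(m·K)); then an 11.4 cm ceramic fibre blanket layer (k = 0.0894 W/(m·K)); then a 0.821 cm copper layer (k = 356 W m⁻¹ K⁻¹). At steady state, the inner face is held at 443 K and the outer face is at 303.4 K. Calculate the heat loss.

Q = 891 W

Series thermal resistances, inner to outer:
  R_copper = L/(kA) = 0.00365/(386·8.14) = 1.162×10^-6 K/W
  R_ceramic fibre blanket = L/(kA) = 0.114/(0.0894·8.14) = 0.1567 K/W
  R_copper = L/(kA) = 0.00821/(356·8.14) = 2.833×10^-6 K/W
ΣR = 1.162×10^-6 + 0.1567 + 2.833×10^-6 = 0.1567 K/W
Q = ΔT/ΣR = (443 K − 303.4 K)/0.1567 = 891 W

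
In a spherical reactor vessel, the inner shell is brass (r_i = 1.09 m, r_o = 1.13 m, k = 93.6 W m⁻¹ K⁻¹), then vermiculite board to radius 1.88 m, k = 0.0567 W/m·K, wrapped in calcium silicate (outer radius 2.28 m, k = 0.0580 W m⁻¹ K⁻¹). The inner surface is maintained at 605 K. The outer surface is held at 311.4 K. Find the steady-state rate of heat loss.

Q = 471 W

Series thermal resistances, inner to outer:
  R_brass = (1/1.09 − 1/1.13)/(4πk) = 0.03248/(4π·93.6) = 2.761×10^-5 K/W
  R_vermiculite board = (1/1.13 − 1/1.88)/(4πk) = 0.3530/(4π·0.0567) = 0.4955 K/W
  R_calcium silicate = (1/1.88 − 1/2.28)/(4πk) = 0.09332/(4π·0.0580) = 0.1280 K/W
ΣR = 2.761×10^-5 + 0.4955 + 0.1280 = 0.6235 K/W
Q = ΔT/ΣR = (605 K − 311.4 K)/0.6235 = 471 W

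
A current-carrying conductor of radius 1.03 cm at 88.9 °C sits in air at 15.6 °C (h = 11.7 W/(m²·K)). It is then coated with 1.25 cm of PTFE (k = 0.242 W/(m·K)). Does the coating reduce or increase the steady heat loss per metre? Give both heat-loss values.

increases: 55.5 → 65.5 W/m

Critical radius for a cylinder: r_cr = k/h = 0.0207 m = 2.07 cm.
Outer radius after coating: r₂ = 0.0103 + 0.0125 = 0.0228 m.
r₁ < r_cr < r₂: heat loss rises to a maximum at r_cr then falls. Whether the coating helps depends on whether Q(r₂) has dropped back below Q(r₁).
Bare: R = 1/(2πr₁h) = 1.321 m·K/W; Q = 73.3/1.321 = 55.5 W/m.
Coated: R = R_cond + R_conv = 1.119 m·K/W; Q = 73.3/1.119 = 65.5 W/m.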